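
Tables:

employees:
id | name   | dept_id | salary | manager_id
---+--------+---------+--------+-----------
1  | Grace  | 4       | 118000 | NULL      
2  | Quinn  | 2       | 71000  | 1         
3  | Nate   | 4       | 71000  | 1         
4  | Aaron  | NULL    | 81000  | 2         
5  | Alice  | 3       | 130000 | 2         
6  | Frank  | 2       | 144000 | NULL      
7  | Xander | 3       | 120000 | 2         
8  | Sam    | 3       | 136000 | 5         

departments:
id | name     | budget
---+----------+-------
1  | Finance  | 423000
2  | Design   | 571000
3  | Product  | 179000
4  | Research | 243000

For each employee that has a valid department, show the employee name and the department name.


INNER JOIN keeps only employees rows whose dept_id matches an id in departments. Walk through each employee:
  - employee 1 (Grace): dept_id=4 -> matches Research
  - employee 2 (Quinn): dept_id=2 -> matches Design
  - employee 3 (Nate): dept_id=4 -> matches Research
  - employee 4 (Aaron): dept_id=NULL, no match -> dropped
  - employee 5 (Alice): dept_id=3 -> matches Product
  - employee 6 (Frank): dept_id=2 -> matches Design
  - employee 7 (Xander): dept_id=3 -> matches Product
  - employee 8 (Sam): dept_id=3 -> matches Product
So 1 of 8 rows is dropped.

SQL:
SELECT a.name, b.name AS department
FROM employees a
INNER JOIN departments b ON a.dept_id = b.id

Result:
name   | department
-------+-----------
Grace  | Research  
Quinn  | Design    
Nate   | Research  
Alice  | Product   
Frank  | Design    
Xander | Product   
Sam    | Product   


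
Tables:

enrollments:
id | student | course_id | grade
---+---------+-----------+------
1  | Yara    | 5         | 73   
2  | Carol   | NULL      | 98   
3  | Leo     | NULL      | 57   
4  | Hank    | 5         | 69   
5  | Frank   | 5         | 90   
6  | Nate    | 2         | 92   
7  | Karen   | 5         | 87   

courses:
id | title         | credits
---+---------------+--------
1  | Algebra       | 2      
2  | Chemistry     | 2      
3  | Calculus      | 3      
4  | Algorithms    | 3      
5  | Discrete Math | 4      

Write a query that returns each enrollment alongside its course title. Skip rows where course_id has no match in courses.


INNER JOIN keeps only enrollments rows whose course_id matches an id in courses. Walk through each enrollment:
  - enrollment 1 (Yara): course_id=5 -> matches Discrete Math
  - enrollment 2 (Carol): course_id=NULL, no match -> dropped
  - enrollment 3 (Leo): course_id=NULL, no match -> dropped
  - enrollment 4 (Hank): course_id=5 -> matches Discrete Math
  - enrollment 5 (Frank): course_id=5 -> matches Discrete Math
  - enrollment 6 (Nate): course_id=2 -> matches Chemistry
  - enrollment 7 (Karen): course_id=5 -> matches Discrete Math
So 2 of 7 rows are dropped.

SQL:
SELECT a.student, b.title AS course
FROM enrollments a
INNER JOIN courses b ON a.course_id = b.id

Result:
student | course       
--------+--------------
Yara    | Discrete Math
Hank    | Discrete Math
Frank   | Discrete Math
Nate    | Chemistry    
Karen   | Discrete Math


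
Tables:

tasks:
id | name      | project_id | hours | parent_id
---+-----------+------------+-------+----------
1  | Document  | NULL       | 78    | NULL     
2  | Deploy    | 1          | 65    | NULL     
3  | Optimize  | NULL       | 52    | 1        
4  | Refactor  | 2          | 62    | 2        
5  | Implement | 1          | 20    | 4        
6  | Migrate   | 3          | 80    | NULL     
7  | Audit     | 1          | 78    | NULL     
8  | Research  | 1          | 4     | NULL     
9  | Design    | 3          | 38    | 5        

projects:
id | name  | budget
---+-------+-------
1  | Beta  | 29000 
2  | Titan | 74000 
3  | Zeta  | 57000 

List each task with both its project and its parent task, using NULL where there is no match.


Two LEFT JOINs from the same base table tasks: one to projects via project_id, one to tasks itself via parent_id. Both are LEFT so every task is preserved.
Match against projects:
  - task 1 (Document): project_id=NULL, no match -> kept with NULL
  - task 2 (Deploy): project_id=1 -> matches Beta
  - task 3 (Optimize): project_id=NULL, no match -> kept with NULL
  - task 4 (Refactor): project_id=2 -> matches Titan
  - task 5 (Implement): project_id=1 -> matches Beta
  - task 6 (Migrate): project_id=3 -> matches Zeta
  - task 7 (Audit): project_id=1 -> matches Beta
  - task 8 (Research): project_id=1 -> matches Beta
  - task 9 (Design): project_id=3 -> matches Zeta
Match against tasks (self):
  - task 1 (Document): parent_id=NULL -> NULL
  - task 2 (Deploy): parent_id=NULL -> NULL
  - task 3 (Optimize): parent_id=1 -> Document
  - task 4 (Refactor): parent_id=2 -> Deploy
  - task 5 (Implement): parent_id=4 -> Refactor
  - task 6 (Migrate): parent_id=NULL -> NULL
  - task 7 (Audit): parent_id=NULL -> NULL
  - task 8 (Research): parent_id=NULL -> NULL
  - task 9 (Design): parent_id=5 -> Implement

SQL:
SELECT a.name, b.name AS project, c.name AS parent
FROM tasks a
LEFT JOIN projects b ON a.project_id = b.id
LEFT JOIN tasks c ON a.parent_id = c.id

Result:
name      | project | parent   
----------+---------+----------
Document  | NULL    | NULL     
Deploy    | Beta    | NULL     
Optimize  | NULL    | Document 
Refactor  | Titan   | Deploy   
Implement | Beta    | Refactor 
Migrate   | Zeta    | NULL     
Audit     | Beta    | NULL     
Research  | Beta    | NULL     
Design    | Zeta    | Implement


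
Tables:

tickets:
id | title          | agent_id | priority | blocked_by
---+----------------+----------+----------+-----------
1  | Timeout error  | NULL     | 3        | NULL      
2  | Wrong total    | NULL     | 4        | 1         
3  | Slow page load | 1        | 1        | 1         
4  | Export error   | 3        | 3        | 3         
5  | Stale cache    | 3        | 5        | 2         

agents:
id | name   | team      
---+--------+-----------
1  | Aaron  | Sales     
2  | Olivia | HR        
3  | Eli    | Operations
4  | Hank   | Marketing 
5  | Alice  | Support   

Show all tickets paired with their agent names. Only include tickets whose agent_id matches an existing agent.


INNER JOIN keeps only tickets rows whose agent_id matches an id in agents. Walk through each ticket:
  - ticket 1 (Timeout error): agent_id=NULL, no match -> dropped
  - ticket 2 (Wrong total): agent_id=NULL, no match -> dropped
  - ticket 3 (Slow page load): agent_id=1 -> matches Aaron
  - ticket 4 (Export error): agent_id=3 -> matches Eli
  - ticket 5 (Stale cache): agent_id=3 -> matches Eli
So 2 of 5 rows are dropped.

SQL:
SELECT a.title, b.name AS agent
FROM tickets a
INNER JOIN agents b ON a.agent_id = b.id

Result:
title          | agent
---------------+------
Slow page load | Aaron
Export error   | Eli  
Stale cache    | Eli  


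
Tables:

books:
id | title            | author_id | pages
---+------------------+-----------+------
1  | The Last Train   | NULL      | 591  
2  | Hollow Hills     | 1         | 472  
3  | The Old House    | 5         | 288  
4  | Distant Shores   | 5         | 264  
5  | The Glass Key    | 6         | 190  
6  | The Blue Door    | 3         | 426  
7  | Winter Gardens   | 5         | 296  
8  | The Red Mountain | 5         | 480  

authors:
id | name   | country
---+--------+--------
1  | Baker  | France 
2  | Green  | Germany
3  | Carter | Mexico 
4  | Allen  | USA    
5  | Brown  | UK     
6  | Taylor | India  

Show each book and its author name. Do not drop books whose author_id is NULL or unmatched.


LEFT JOIN keeps every row from books (the left table); where author_id has no match in authors, the author columns become NULL. Walk through each book:
  - book 1 (The Last Train): author_id=NULL, no match -> kept with NULL
  - book 2 (Hollow Hills): author_id=1 -> matches Baker
  - book 3 (The Old House): author_id=5 -> matches Brown
  - book 4 (Distant Shores): author_id=5 -> matches Brown
  - book 5 (The Glass Key): author_id=6 -> matches Taylor
  - book 6 (The Blue Door): author_id=3 -> matches Carter
  - book 7 (Winter Gardens): author_id=5 -> matches Brown
  - book 8 (The Red Mountain): author_id=5 -> matches Brown
All 8 rows appear; 1 has NULL author.

SQL:
SELECT a.title, b.name AS author
FROM books a
LEFT JOIN authors b ON a.author_id = b.id

Result:
title            | author
-----------------+-------
The Last Train   | NULL  
Hollow Hills     | Baker 
The Old House    | Brown 
Distant Shores   | Brown 
The Glass Key    | Taylor
The Blue Door    | Carter
Winter Gardens   | Brown 
The Red Mountain | Brown 


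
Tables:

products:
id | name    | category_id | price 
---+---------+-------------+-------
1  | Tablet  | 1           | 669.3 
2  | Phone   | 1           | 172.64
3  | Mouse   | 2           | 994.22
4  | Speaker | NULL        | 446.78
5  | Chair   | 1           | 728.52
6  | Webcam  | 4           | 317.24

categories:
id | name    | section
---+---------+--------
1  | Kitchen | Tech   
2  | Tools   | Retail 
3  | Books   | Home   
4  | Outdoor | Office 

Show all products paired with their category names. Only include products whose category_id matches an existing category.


INNER JOIN keeps only products rows whose category_id matches an id in categories. Walk through each product:
  - product 1 (Tablet): category_id=1 -> matches Kitchen
  - product 2 (Phone): category_id=1 -> matches Kitchen
  - product 3 (Mouse): category_id=2 -> matches Tools
  - product 4 (Speaker): category_id=NULL, no match -> dropped
  - product 5 (Chair): category_id=1 -> matches Kitchen
  - product 6 (Webcam): category_id=4 -> matches Outdoor
So 1 of 6 rows is dropped.

SQL:
SELECT a.name, b.name AS category
FROM products a
INNER JOIN categories b ON a.category_id = b.id

Result:
name   | category
-------+---------
Tablet | Kitchen 
Phone  | Kitchen 
Mouse  | Tools   
Chair  | Kitchen 
Webcam | Outdoor 


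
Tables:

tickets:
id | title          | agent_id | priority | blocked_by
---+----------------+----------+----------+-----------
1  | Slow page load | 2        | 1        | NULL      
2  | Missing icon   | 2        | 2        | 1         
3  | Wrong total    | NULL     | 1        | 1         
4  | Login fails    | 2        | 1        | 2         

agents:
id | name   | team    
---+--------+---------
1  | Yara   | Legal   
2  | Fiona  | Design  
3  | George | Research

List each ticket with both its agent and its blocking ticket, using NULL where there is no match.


Two LEFT JOINs from the same base table tickets: one to agents via agent_id, one to tickets itself via blocked_by. Both are LEFT so every ticket is preserved.
Match against agents:
  - ticket 1 (Slow page load): agent_id=2 -> matches Fiona
  - ticket 2 (Missing icon): agent_id=2 -> matches Fiona
  - ticket 3 (Wrong total): agent_id=NULL, no match -> kept with NULL
  - ticket 4 (Login fails): agent_id=2 -> matches Fiona
Match against tickets (self):
  - ticket 1 (Slow page load): blocked_by=NULL -> NULL
  - ticket 2 (Missing icon): blocked_by=1 -> Slow page load
  - ticket 3 (Wrong total): blocked_by=1 -> Slow page load
  - ticket 4 (Login fails): blocked_by=2 -> Missing icon

SQL:
SELECT a.title, b.name AS agent, c.title AS blocked_by
FROM tickets a
LEFT JOIN agents b ON a.agent_id = b.id
LEFT JOIN tickets c ON a.blocked_by = c.id

Result:
title          | agent | blocked_by    
---------------+-------+---------------
Slow page load | Fiona | NULL          
Missing icon   | Fiona | Slow page load
Wrong total    | NULL  | Slow page load
Login fails    | Fiona | Missing icon  


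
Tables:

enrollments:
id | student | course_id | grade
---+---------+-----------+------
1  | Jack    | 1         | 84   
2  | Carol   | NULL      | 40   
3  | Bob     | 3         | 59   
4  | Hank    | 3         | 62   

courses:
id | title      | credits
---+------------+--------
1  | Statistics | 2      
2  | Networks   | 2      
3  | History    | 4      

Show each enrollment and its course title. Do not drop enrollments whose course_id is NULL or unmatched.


LEFT JOIN keeps every row from enrollments (the left table); where course_id has no match in courses, the course columns become NULL. Walk through each enrollment:
  - enrollment 1 (Jack): course_id=1 -> matches Statistics
  - enrollment 2 (Carol): course_id=NULL, no match -> kept with NULL
  - enrollment 3 (Bob): course_id=3 -> matches History
  - enrollment 4 (Hank): course_id=3 -> matches History
All 4 rows appear; 1 has NULL course.

SQL:
SELECT a.student, b.title AS course
FROM enrollments a
LEFT JOIN courses b ON a.course_id = b.id

Result:
student | course    
--------+-----------
Jack    | Statistics
Carol   | NULL      
Bob     | History   
Hank    | History   


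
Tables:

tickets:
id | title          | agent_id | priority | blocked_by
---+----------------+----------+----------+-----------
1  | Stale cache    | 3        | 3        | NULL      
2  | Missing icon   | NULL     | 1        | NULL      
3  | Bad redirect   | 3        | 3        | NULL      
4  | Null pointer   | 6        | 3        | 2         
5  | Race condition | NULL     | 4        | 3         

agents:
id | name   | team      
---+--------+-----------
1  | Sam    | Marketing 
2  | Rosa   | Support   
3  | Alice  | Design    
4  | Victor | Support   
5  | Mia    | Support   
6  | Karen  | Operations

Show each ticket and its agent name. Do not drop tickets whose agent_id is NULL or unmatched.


LEFT JOIN keeps every row from tickets (the left table); where agent_id has no match in agents, the agent columns become NULL. Walk through each ticket:
  - ticket 1 (Stale cache): agent_id=3 -> matches Alice
  - ticket 2 (Missing icon): agent_id=NULL, no match -> kept with NULL
  - ticket 3 (Bad redirect): agent_id=3 -> matches Alice
  - ticket 4 (Null pointer): agent_id=6 -> matches Karen
  - ticket 5 (Race condition): agent_id=NULL, no match -> kept with NULL
All 5 rows appear; 2 have NULL agent.

SQL:
SELECT a.title, b.name AS agent
FROM tickets a
LEFT JOIN agents b ON a.agent_id = b.id

Result:
title          | agent
---------------+------
Stale cache    | Alice
Missing icon   | NULL 
Bad redirect   | Alice
Null pointer   | Karen
Race condition | NULL 


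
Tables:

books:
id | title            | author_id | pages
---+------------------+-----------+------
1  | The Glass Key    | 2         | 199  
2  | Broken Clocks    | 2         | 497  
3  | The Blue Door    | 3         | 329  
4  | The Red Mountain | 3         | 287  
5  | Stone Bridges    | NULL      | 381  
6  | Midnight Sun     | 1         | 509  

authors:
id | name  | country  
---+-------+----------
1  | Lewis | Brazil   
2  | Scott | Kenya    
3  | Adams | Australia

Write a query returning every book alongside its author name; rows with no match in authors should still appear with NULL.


LEFT JOIN keeps every row from books (the left table); where author_id has no match in authors, the author columns become NULL. Walk through each book:
  - book 1 (The Glass Key): author_id=2 -> matches Scott
  - book 2 (Broken Clocks): author_id=2 -> matches Scott
  - book 3 (The Blue Door): author_id=3 -> matches Adams
  - book 4 (The Red Mountain): author_id=3 -> matches Adams
  - book 5 (Stone Bridges): author_id=NULL, no match -> kept with NULL
  - book 6 (Midnight Sun): author_id=1 -> matches Lewis
All 6 rows appear; 1 has NULL author.

SQL:
SELECT a.title, b.name AS author
FROM books a
LEFT JOIN authors b ON a.author_id = b.id

Result:
title            | author
-----------------+-------
The Glass Key    | Scott 
Broken Clocks    | Scott 
The Blue Door    | Adams 
The Red Mountain | Adams 
Stone Bridges    | NULL  
Midnight Sun     | Lewis 


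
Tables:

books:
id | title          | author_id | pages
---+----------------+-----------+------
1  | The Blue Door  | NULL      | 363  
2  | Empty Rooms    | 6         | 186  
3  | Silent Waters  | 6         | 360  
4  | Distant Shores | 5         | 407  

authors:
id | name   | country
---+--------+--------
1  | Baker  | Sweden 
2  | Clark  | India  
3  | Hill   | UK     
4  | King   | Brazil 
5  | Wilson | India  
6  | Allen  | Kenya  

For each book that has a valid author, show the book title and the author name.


INNER JOIN keeps only books rows whose author_id matches an id in authors. Walk through each book:
  - book 1 (The Blue Door): author_id=NULL, no match -> dropped
  - book 2 (Empty Rooms): author_id=6 -> matches Allen
  - book 3 (Silent Waters): author_id=6 -> matches Allen
  - book 4 (Distant Shores): author_id=5 -> matches Wilson
So 1 of 4 rows is dropped.

SQL:
SELECT a.title, b.name AS author
FROM books a
INNER JOIN authors b ON a.author_id = b.id

Result:
title          | author
---------------+-------
Empty Rooms    | Allen 
Silent Waters  | Allen 
Distant Shores | Wilson


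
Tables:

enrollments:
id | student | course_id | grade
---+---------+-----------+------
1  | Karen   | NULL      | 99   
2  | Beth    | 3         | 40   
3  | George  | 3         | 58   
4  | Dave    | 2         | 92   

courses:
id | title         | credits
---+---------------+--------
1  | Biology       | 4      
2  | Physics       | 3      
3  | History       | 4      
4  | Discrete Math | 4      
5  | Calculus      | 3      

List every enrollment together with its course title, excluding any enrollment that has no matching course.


INNER JOIN keeps only enrollments rows whose course_id matches an id in courses. Walk through each enrollment:
  - enrollment 1 (Karen): course_id=NULL, no match -> dropped
  - enrollment 2 (Beth): course_id=3 -> matches History
  - enrollment 3 (George): course_id=3 -> matches History
  - enrollment 4 (Dave): course_id=2 -> matches Physics
So 1 of 4 rows is dropped.

SQL:
SELECT a.student, b.title AS course
FROM enrollments a
INNER JOIN courses b ON a.course_id = b.id

Result:
student | course 
--------+--------
Beth    | History
George  | History
Dave    | Physics


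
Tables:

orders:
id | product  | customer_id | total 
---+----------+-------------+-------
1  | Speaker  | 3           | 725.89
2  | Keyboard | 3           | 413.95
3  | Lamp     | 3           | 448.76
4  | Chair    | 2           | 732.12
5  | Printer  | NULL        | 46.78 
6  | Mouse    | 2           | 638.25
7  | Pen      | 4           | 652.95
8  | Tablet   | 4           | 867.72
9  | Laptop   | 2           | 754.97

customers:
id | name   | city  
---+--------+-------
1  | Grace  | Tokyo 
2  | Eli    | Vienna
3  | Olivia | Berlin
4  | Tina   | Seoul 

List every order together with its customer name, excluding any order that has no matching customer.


INNER JOIN keeps only orders rows whose customer_id matches an id in customers. Walk through each order:
  - order 1 (Speaker): customer_id=3 -> matches Olivia
  - order 2 (Keyboard): customer_id=3 -> matches Olivia
  - order 3 (Lamp): customer_id=3 -> matches Olivia
  - order 4 (Chair): customer_id=2 -> matches Eli
  - order 5 (Printer): customer_id=NULL, no match -> dropped
  - order 6 (Mouse): customer_id=2 -> matches Eli
  - order 7 (Pen): customer_id=4 -> matches Tina
  - order 8 (Tablet): customer_id=4 -> matches Tina
  - order 9 (Laptop): customer_id=2 -> matches Eli
So 1 of 9 rows is dropped.

SQL:
SELECT a.product, b.name AS customer
FROM orders a
INNER JOIN customers b ON a.customer_id = b.id

Result:
product  | customer
---------+---------
Speaker  | Olivia  
Keyboard | Olivia  
Lamp     | Olivia  
Chair    | Eli     
Mouse    | Eli     
Pen      | Tina    
Tablet   | Tina    
Laptop   | Eli     


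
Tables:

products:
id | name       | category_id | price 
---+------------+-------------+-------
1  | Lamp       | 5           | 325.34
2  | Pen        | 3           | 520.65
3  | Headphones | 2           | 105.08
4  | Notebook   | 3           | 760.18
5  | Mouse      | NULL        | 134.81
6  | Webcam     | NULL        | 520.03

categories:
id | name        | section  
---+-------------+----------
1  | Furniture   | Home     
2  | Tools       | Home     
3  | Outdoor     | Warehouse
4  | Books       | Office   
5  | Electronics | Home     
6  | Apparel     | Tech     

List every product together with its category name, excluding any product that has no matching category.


INNER JOIN keeps only products rows whose category_id matches an id in categories. Walk through each product:
  - product 1 (Lamp): category_id=5 -> matches Electronics
  - product 2 (Pen): category_id=3 -> matches Outdoor
  - product 3 (Headphones): category_id=2 -> matches Tools
  - product 4 (Notebook): category_id=3 -> matches Outdoor
  - product 5 (Mouse): category_id=NULL, no match -> dropped
  - product 6 (Webcam): category_id=NULL, no match -> dropped
So 2 of 6 rows are dropped.

SQL:
SELECT a.name, b.name AS category
FROM products a
INNER JOIN categories b ON a.category_id = b.id

Result:
name       | category   
-----------+------------
Lamp       | Electronics
Pen        | Outdoor    
Headphones | Tools      
Notebook   | Outdoor    


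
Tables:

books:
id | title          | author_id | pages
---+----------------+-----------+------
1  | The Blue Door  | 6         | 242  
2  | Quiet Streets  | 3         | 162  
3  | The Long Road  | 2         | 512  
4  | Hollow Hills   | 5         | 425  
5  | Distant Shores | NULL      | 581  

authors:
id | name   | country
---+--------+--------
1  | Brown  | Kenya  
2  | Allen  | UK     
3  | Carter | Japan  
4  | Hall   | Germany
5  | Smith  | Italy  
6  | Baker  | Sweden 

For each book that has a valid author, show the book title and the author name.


INNER JOIN keeps only books rows whose author_id matches an id in authors. Walk through each book:
  - book 1 (The Blue Door): author_id=6 -> matches Baker
  - book 2 (Quiet Streets): author_id=3 -> matches Carter
  - book 3 (The Long Road): author_id=2 -> matches Allen
  - book 4 (Hollow Hills): author_id=5 -> matches Smith
  - book 5 (Distant Shores): author_id=NULL, no match -> dropped
So 1 of 5 rows is dropped.

SQL:
SELECT a.title, b.name AS author
FROM books a
INNER JOIN authors b ON a.author_id = b.id

Result:
title         | author
--------------+-------
The Blue Door | Baker 
Quiet Streets | Carter
The Long Road | Allen 
Hollow Hills  | Smith 


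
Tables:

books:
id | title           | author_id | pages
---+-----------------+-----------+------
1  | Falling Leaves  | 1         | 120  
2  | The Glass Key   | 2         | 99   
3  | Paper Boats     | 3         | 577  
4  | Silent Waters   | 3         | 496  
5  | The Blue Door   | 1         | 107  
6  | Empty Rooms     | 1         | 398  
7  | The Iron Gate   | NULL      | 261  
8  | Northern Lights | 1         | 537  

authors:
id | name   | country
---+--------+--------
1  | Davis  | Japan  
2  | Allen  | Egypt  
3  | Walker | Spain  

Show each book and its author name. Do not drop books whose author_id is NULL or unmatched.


LEFT JOIN keeps every row from books (the left table); where author_id has no match in authors, the author columns become NULL. Walk through each book:
  - book 1 (Falling Leaves): author_id=1 -> matches Davis
  - book 2 (The Glass Key): author_id=2 -> matches Allen
  - book 3 (Paper Boats): author_id=3 -> matches Walker
  - book 4 (Silent Waters): author_id=3 -> matches Walker
  - book 5 (The Blue Door): author_id=1 -> matches Davis
  - book 6 (Empty Rooms): author_id=1 -> matches Davis
  - book 7 (The Iron Gate): author_id=NULL, no match -> kept with NULL
  - book 8 (Northern Lights): author_id=1 -> matches Davis
All 8 rows appear; 1 has NULL author.

SQL:
SELECT a.title, b.name AS author
FROM books a
LEFT JOIN authors b ON a.author_id = b.id

Result:
title           | author
----------------+-------
Falling Leaves  | Davis 
The Glass Key   | Allen 
Paper Boats     | Walker
Silent Waters   | Walker
The Blue Door   | Davis 
Empty Rooms     | Davis 
The Iron Gate   | NULL  
Northern Lights | Davis 


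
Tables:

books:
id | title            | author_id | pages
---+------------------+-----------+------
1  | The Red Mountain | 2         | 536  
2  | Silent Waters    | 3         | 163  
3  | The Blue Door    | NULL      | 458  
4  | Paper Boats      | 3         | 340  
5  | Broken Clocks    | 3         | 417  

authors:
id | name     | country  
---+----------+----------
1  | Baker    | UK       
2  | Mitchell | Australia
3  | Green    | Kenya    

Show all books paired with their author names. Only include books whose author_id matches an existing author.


INNER JOIN keeps only books rows whose author_id matches an id in authors. Walk through each book:
  - book 1 (The Red Mountain): author_id=2 -> matches Mitchell
  - book 2 (Silent Waters): author_id=3 -> matches Green
  - book 3 (The Blue Door): author_id=NULL, no match -> dropped
  - book 4 (Paper Boats): author_id=3 -> matches Green
  - book 5 (Broken Clocks): author_id=3 -> matches Green
So 1 of 5 rows is dropped.

SQL:
SELECT a.title, b.name AS author
FROM books a
INNER JOIN authors b ON a.author_id = b.id

Result:
title            | author  
-----------------+---------
The Red Mountain | Mitchell
Silent Waters    | Green   
Paper Boats      | Green   
Broken Clocks    | Green   


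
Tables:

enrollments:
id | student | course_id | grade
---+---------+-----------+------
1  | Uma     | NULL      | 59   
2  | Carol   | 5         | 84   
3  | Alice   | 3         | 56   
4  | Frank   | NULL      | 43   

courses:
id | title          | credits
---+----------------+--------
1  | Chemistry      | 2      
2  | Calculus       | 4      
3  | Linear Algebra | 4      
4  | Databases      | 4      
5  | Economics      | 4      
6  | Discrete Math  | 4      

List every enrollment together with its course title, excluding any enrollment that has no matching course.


INNER JOIN keeps only enrollments rows whose course_id matches an id in courses. Walk through each enrollment:
  - enrollment 1 (Uma): course_id=NULL, no match -> dropped
  - enrollment 2 (Carol): course_id=5 -> matches Economics
  - enrollment 3 (Alice): course_id=3 -> matches Linear Algebra
  - enrollment 4 (Frank): course_id=NULL, no match -> dropped
So 2 of 4 rows are dropped.

SQL:
SELECT a.student, b.title AS course
FROM enrollments a
INNER JOIN courses b ON a.course_id = b.id

Result:
student | course        
--------+---------------
Carol   | Economics     
Alice   | Linear Algebra


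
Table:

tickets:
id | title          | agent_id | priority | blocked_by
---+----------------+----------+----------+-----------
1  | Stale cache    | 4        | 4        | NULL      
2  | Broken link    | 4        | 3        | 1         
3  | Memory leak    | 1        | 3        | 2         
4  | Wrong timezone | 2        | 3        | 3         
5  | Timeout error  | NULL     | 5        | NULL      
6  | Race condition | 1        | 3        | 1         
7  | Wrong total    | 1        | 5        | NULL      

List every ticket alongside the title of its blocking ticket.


This is a self-join: tickets is joined to a second copy of itself, matching each row's blocked_by to another row's id. Use LEFT JOIN so rows with blocked_by=NULL are kept.
  - ticket 1 (Stale cache): blocked_by=NULL -> NULL
  - ticket 2 (Broken link): blocked_by=1 -> Stale cache
  - ticket 3 (Memory leak): blocked_by=2 -> Broken link
  - ticket 4 (Wrong timezone): blocked_by=3 -> Memory leak
  - ticket 5 (Timeout error): blocked_by=NULL -> NULL
  - ticket 6 (Race condition): blocked_by=1 -> Stale cache
  - ticket 7 (Wrong total): blocked_by=NULL -> NULL

SQL:
SELECT a.title AS item, b.title AS blocked_by
FROM tickets a
LEFT JOIN tickets b ON a.blocked_by = b.id

Result:
item           | blocked_by 
---------------+------------
Stale cache    | NULL       
Broken link    | Stale cache
Memory leak    | Broken link
Wrong timezone | Memory leak
Timeout error  | NULL       
Race condition | Stale cache
Wrong total    | NULL       


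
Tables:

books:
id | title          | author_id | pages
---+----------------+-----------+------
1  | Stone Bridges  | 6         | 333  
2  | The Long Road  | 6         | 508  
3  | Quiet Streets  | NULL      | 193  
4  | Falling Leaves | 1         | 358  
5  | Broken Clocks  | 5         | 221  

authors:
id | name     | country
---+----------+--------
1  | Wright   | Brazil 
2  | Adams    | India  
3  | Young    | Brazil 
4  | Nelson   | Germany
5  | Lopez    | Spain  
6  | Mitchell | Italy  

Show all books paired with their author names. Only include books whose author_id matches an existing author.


INNER JOIN keeps only books rows whose author_id matches an id in authors. Walk through each book:
  - book 1 (Stone Bridges): author_id=6 -> matches Mitchell
  - book 2 (The Long Road): author_id=6 -> matches Mitchell
  - book 3 (Quiet Streets): author_id=NULL, no match -> dropped
  - book 4 (Falling Leaves): author_id=1 -> matches Wright
  - book 5 (Broken Clocks): author_id=5 -> matches Lopez
So 1 of 5 rows is dropped.

SQL:
SELECT a.title, b.name AS author
FROM books a
INNER JOIN authors b ON a.author_id = b.id

Result:
title          | author  
---------------+---------
Stone Bridges  | Mitchell
The Long Road  | Mitchell
Falling Leaves | Wright  
Broken Clocks  | Lopez   


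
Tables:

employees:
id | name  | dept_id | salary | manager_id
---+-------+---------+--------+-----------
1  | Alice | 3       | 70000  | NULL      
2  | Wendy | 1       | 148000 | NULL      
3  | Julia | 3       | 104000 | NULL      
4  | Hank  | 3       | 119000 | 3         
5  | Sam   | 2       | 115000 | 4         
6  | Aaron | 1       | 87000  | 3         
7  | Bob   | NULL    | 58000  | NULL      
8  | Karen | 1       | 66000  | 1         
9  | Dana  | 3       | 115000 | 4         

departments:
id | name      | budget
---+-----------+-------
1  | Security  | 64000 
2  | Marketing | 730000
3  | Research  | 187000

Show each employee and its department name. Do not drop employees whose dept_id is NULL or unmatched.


LEFT JOIN keeps every row from employees (the left table); where dept_id has no match in departments, the department columns become NULL. Walk through each employee:
  - employee 1 (Alice): dept_id=3 -> matches Research
  - employee 2 (Wendy): dept_id=1 -> matches Security
  - employee 3 (Julia): dept_id=3 -> matches Research
  - employee 4 (Hank): dept_id=3 -> matches Research
  - employee 5 (Sam): dept_id=2 -> matches Marketing
  - employee 6 (Aaron): dept_id=1 -> matches Security
  - employee 7 (Bob): dept_id=NULL, no match -> kept with NULL
  - employee 8 (Karen): dept_id=1 -> matches Security
  - employee 9 (Dana): dept_id=3 -> matches Research
All 9 rows appear; 1 has NULL department.

SQL:
SELECT a.name, b.name AS department
FROM employees a
LEFT JOIN departments b ON a.dept_id = b.id

Result:
name  | department
------+-----------
Alice | Research  
Wendy | Security  
Julia | Research  
Hank  | Research  
Sam   | Marketing 
Aaron | Security  
Bob   | NULL      
Karen | Security  
Dana  | Research  


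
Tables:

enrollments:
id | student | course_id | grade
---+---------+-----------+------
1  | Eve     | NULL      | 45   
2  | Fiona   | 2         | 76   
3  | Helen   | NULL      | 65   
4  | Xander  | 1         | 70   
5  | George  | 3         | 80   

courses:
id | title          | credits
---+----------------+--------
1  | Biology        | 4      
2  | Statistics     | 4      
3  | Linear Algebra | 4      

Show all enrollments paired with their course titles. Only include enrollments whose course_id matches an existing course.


INNER JOIN keeps only enrollments rows whose course_id matches an id in courses. Walk through each enrollment:
  - enrollment 1 (Eve): course_id=NULL, no match -> dropped
  - enrollment 2 (Fiona): course_id=2 -> matches Statistics
  - enrollment 3 (Helen): course_id=NULL, no match -> dropped
  - enrollment 4 (Xander): course_id=1 -> matches Biology
  - enrollment 5 (George): course_id=3 -> matches Linear Algebra
So 2 of 5 rows are dropped.

SQL:
SELECT a.student, b.title AS course
FROM enrollments a
INNER JOIN courses b ON a.course_id = b.id

Result:
student | course        
--------+---------------
Fiona   | Statistics    
Xander  | Biology       
George  | Linear Algebra


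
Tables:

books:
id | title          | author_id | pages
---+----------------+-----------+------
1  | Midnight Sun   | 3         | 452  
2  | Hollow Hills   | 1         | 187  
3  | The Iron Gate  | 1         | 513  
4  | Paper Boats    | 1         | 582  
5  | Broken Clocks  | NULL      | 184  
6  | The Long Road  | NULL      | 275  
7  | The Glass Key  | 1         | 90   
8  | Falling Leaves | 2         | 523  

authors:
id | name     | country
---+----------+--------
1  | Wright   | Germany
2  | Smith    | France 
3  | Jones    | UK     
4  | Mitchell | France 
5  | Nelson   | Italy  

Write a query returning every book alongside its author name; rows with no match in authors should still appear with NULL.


LEFT JOIN keeps every row from books (the left table); where author_id has no match in authors, the author columns become NULL. Walk through each book:
  - book 1 (Midnight Sun): author_id=3 -> matches Jones
  - book 2 (Hollow Hills): author_id=1 -> matches Wright
  - book 3 (The Iron Gate): author_id=1 -> matches Wright
  - book 4 (Paper Boats): author_id=1 -> matches Wright
  - book 5 (Broken Clocks): author_id=NULL, no match -> kept with NULL
  - book 6 (The Long Road): author_id=NULL, no match -> kept with NULL
  - book 7 (The Glass Key): author_id=1 -> matches Wright
  - book 8 (Falling Leaves): author_id=2 -> matches Smith
All 8 rows appear; 2 have NULL author.

SQL:
SELECT a.title, b.name AS author
FROM books a
LEFT JOIN authors b ON a.author_id = b.id

Result:
title          | author
---------------+-------
Midnight Sun   | Jones 
Hollow Hills   | Wright
The Iron Gate  | Wright
Paper Boats    | Wright
Broken Clocks  | NULL  
The Long Road  | NULL  
The Glass Key  | Wright
Falling Leaves | Smith 


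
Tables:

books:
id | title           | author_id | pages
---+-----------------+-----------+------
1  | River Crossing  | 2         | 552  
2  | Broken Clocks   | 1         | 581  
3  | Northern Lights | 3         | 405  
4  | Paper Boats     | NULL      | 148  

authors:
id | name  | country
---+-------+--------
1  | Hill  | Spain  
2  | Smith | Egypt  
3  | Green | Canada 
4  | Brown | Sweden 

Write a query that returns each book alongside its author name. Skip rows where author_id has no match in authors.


INNER JOIN keeps only books rows whose author_id matches an id in authors. Walk through each book:
  - book 1 (River Crossing): author_id=2 -> matches Smith
  - book 2 (Broken Clocks): author_id=1 -> matches Hill
  - book 3 (Northern Lights): author_id=3 -> matches Green
  - book 4 (Paper Boats): author_id=NULL, no match -> dropped
So 1 of 4 rows is dropped.

SQL:
SELECT a.title, b.name AS author
FROM books a
INNER JOIN authors b ON a.author_id = b.id

Result:
title           | author
----------------+-------
River Crossing  | Smith 
Broken Clocks   | Hill  
Northern Lights | Green 


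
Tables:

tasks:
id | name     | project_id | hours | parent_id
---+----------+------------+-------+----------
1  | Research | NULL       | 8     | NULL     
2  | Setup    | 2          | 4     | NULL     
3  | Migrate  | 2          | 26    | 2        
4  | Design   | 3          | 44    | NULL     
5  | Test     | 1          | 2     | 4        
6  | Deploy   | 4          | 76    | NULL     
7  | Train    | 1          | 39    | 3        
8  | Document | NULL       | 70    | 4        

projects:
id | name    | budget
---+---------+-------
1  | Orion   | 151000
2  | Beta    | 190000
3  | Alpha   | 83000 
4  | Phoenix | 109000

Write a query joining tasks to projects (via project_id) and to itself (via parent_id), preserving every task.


Two LEFT JOINs from the same base table tasks: one to projects via project_id, one to tasks itself via parent_id. Both are LEFT so every task is preserved.
Match against projects:
  - task 1 (Research): project_id=NULL, no match -> kept with NULL
  - task 2 (Setup): project_id=2 -> matches Beta
  - task 3 (Migrate): project_id=2 -> matches Beta
  - task 4 (Design): project_id=3 -> matches Alpha
  - task 5 (Test): project_id=1 -> matches Orion
  - task 6 (Deploy): project_id=4 -> matches Phoenix
  - task 7 (Train): project_id=1 -> matches Orion
  - task 8 (Document): project_id=NULL, no match -> kept with NULL
Match against tasks (self):
  - task 1 (Research): parent_id=NULL -> NULL
  - task 2 (Setup): parent_id=NULL -> NULL
  - task 3 (Migrate): parent_id=2 -> Setup
  - task 4 (Design): parent_id=NULL -> NULL
  - task 5 (Test): parent_id=4 -> Design
  - task 6 (Deploy): parent_id=NULL -> NULL
  - task 7 (Train): parent_id=3 -> Migrate
  - task 8 (Document): parent_id=4 -> Design

SQL:
SELECT a.name, b.name AS project, c.name AS parent
FROM tasks a
LEFT JOIN projects b ON a.project_id = b.id
LEFT JOIN tasks c ON a.parent_id = c.id

Result:
name     | project | parent 
---------+---------+--------
Research | NULL    | NULL   
Setup    | Beta    | NULL   
Migrate  | Beta    | Setup  
Design   | Alpha   | NULL   
Test     | Orion   | Design 
Deploy   | Phoenix | NULL   
Train    | Orion   | Migrate
Document | NULL    | Design 


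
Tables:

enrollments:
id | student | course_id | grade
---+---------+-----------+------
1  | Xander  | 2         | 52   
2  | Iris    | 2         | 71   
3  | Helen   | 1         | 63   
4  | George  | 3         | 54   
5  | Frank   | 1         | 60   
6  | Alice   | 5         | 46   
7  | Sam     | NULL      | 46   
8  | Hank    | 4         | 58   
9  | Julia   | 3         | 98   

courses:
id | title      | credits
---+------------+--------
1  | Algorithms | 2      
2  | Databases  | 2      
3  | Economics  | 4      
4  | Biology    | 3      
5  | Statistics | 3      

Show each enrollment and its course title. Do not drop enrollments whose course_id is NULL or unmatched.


LEFT JOIN keeps every row from enrollments (the left table); where course_id has no match in courses, the course columns become NULL. Walk through each enrollment:
  - enrollment 1 (Xander): course_id=2 -> matches Databases
  - enrollment 2 (Iris): course_id=2 -> matches Databases
  - enrollment 3 (Helen): course_id=1 -> matches Algorithms
  - enrollment 4 (George): course_id=3 -> matches Economics
  - enrollment 5 (Frank): course_id=1 -> matches Algorithms
  - enrollment 6 (Alice): course_id=5 -> matches Statistics
  - enrollment 7 (Sam): course_id=NULL, no match -> kept with NULL
  - enrollment 8 (Hank): course_id=4 -> matches Biology
  - enrollment 9 (Julia): course_id=3 -> matches Economics
All 9 rows appear; 1 has NULL course.

SQL:
SELECT a.student, b.title AS course
FROM enrollments a
LEFT JOIN courses b ON a.course_id = b.id

Result:
student | course    
--------+-----------
Xander  | Databases 
Iris    | Databases 
Helen   | Algorithms
George  | Economics 
Frank   | Algorithms
Alice   | Statistics
Sam     | NULL      
Hank    | Biology   
Julia   | Economics 


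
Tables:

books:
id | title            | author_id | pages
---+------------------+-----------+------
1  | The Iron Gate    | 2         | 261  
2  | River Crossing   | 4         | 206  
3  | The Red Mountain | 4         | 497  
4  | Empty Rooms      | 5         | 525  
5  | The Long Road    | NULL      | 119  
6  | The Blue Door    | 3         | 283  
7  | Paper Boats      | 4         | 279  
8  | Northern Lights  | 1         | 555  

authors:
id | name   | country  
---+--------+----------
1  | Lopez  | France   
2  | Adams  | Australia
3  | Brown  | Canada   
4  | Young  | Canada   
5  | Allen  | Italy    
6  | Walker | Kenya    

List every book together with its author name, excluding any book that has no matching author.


INNER JOIN keeps only books rows whose author_id matches an id in authors. Walk through each book:
  - book 1 (The Iron Gate): author_id=2 -> matches Adams
  - book 2 (River Crossing): author_id=4 -> matches Young
  - book 3 (The Red Mountain): author_id=4 -> matches Young
  - book 4 (Empty Rooms): author_id=5 -> matches Allen
  - book 5 (The Long Road): author_id=NULL, no match -> dropped
  - book 6 (The Blue Door): author_id=3 -> matches Brown
  - book 7 (Paper Boats): author_id=4 -> matches Young
  - book 8 (Northern Lights): author_id=1 -> matches Lopez
So 1 of 8 rows is dropped.

SQL:
SELECT a.title, b.name AS author
FROM books a
INNER JOIN authors b ON a.author_id = b.id

Result:
title            | author
-----------------+-------
The Iron Gate    | Adams 
River Crossing   | Young 
The Red Mountain | Young 
Empty Rooms      | Allen 
The Blue Door    | Brown 
Paper Boats      | Young 
Northern Lights  | Lopez 


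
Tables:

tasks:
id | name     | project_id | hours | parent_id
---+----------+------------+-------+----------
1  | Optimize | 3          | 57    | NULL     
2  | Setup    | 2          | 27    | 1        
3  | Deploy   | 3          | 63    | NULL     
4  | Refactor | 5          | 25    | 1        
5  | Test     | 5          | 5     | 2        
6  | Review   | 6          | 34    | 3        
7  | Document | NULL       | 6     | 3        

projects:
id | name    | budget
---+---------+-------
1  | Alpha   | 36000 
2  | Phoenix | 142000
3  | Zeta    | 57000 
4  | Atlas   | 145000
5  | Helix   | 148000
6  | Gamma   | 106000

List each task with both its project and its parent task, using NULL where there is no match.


Two LEFT JOINs from the same base table tasks: one to projects via project_id, one to tasks itself via parent_id. Both are LEFT so every task is preserved.
Match against projects:
  - task 1 (Optimize): project_id=3 -> matches Zeta
  - task 2 (Setup): project_id=2 -> matches Phoenix
  - task 3 (Deploy): project_id=3 -> matches Zeta
  - task 4 (Refactor): project_id=5 -> matches Helix
  - task 5 (Test): project_id=5 -> matches Helix
  - task 6 (Review): project_id=6 -> matches Gamma
  - task 7 (Document): project_id=NULL, no match -> kept with NULL
Match against tasks (self):
  - task 1 (Optimize): parent_id=NULL -> NULL
  - task 2 (Setup): parent_id=1 -> Optimize
  - task 3 (Deploy): parent_id=NULL -> NULL
  - task 4 (Refactor): parent_id=1 -> Optimize
  - task 5 (Test): parent_id=2 -> Setup
  - task 6 (Review): parent_id=3 -> Deploy
  - task 7 (Document): parent_id=3 -> Deploy

SQL:
SELECT a.name, b.name AS project, c.name AS parent
FROM tasks a
LEFT JOIN projects b ON a.project_id = b.id
LEFT JOIN tasks c ON a.parent_id = c.id

Result:
name     | project | parent  
---------+---------+---------
Optimize | Zeta    | NULL    
Setup    | Phoenix | Optimize
Deploy   | Zeta    | NULL    
Refactor | Helix   | Optimize
Test     | Helix   | Setup   
Review   | Gamma   | Deploy  
Document | NULL    | Deploy  
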